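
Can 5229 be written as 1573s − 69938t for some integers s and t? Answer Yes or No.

By Bézout, 1573s − 69938t = 5229 has integer solutions iff gcd(1573, 69938) | 5229.
Euclid: 69938 = 44·1573 + 726; 1573 = 2·726 + 121; 726 = 6·121 + 0. gcd = 121; 5229 mod 121 = 26. No.

No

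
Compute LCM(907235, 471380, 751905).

5357001309660

907235 = 5 · 7³ · 23²; 471380 = 2² · 5 · 7² · 13 · 37; 751905 = 3² · 5 · 7² · 11 · 31
lcm takes max exponent of each prime: 2² · 3² · 5 · 7³ · 11 · 13 · 23² · 31 · 37 = 5357001309660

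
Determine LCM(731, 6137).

731 = 17 · 43; 6137 = 17 · 19²
max exponents: 17 · 19² · 43 = 263891

263891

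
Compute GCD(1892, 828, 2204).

1892 = 2² · 11 · 43; 828 = 2² · 3² · 23; 2204 = 2² · 19 · 29
gcd takes min exponent of each prime: 2² = 4

4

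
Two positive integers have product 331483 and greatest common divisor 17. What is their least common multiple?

For any two positive integers, gcd × lcm equals their product. Hence lcm = 331483 / 17 = 19499.

19499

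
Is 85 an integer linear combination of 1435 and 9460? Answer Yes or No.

gcd(1435, 9460): 9460 = 6·1435 + 850; 1435 = 1·850 + 585; 850 = 1·585 + 265; 585 = 2·265 + 55; 265 = 4·55 + 45; 55 = 1·45 + 10; 45 = 4·10 + 5; 10 = 2·5 + 0 → 5
5 divides 85, so a solution exists.

Yes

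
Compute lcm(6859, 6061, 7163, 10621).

lcm(6859, 6061) = 6859·6061/gcd = 41572399/19 = 2188021
lcm(2188021, 7163) = 2188021·7163/gcd = 15672794423/551 = 28444273
lcm(28444273, 10621) = 28444273·10621/gcd = 302106623533/247 = 1223103739

1223103739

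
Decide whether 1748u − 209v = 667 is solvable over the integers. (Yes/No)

gcd(1748, 209): 1748 = 8·209 + 76; 209 = 2·76 + 57; 76 = 1·57 + 19; 57 = 3·19 + 0 → 19
19 does not divide 667, so a solution does not exist.

No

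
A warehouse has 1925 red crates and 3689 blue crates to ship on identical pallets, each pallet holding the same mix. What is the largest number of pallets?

7

1925 = 5² · 7 · 11
3689 = 7 · 17 · 31
Common: 7 = 7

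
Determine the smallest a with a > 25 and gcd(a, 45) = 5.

gcd(a, 45) = 5 forces 5 | a; write a = 5s. Then gcd(5s, 5·9) = 5·gcd(s, 9), so need gcd(s, 9) = 1.
5s > 25 gives s ≥ 6. The least s ≥ 6 coprime to 9 is 7, so a = 5·7 = 35.

35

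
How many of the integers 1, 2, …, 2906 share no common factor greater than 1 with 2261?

2221

Prime factors of 2261: 7, 17, 19. Count integers ≤ 2906 divisible by none of them.
By inclusion–exclusion: 2906 − ⌊2906/7⌋ − ⌊2906/17⌋ − ⌊2906/19⌋ + ⌊2906/119⌋ + ⌊2906/133⌋ + ⌊2906/323⌋ − ⌊2906/2261⌋ = 2221.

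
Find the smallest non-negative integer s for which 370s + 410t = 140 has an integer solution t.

17

Reduce mod 410: 370s ≡ 140 (mod 410). With g = gcd(370, 410) = 10 dividing 140, divide through: 37s ≡ 14 (mod 41).
Since gcd(37, 41) = 1, s ≡ 14·(37)⁻¹ ≡ 17 (mod 41). Smallest non-negative: 17.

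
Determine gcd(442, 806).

Euclid: 806 = 1·442 + 364; 442 = 1·364 + 78; 364 = 4·78 + 52; 78 = 1·52 + 26; 52 = 2·26 + 0. Last nonzero remainder: 26.

26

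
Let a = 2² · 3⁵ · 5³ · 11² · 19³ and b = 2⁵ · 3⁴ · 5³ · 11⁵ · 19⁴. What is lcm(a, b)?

20400654204612000

max exponent per prime: 2⁵ · 3⁵ · 5³ · 11⁵ · 19⁴ = 20400654204612000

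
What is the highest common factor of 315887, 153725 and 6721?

143

315887 = 11 · 13 · 47²; 153725 = 5² · 11 · 13 · 43; 6721 = 11 · 13 · 47
gcd takes min exponent of each prime: 11 · 13 = 143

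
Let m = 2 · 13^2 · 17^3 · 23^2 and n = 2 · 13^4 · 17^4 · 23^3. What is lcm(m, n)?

58047376799854

max exponent per prime: 2 · 13^4 · 17^4 · 23^3 = 58047376799854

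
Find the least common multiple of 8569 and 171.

gcd first: 8569 = 50·171 + 19; 171 = 9·19 + 0 → gcd = 19
lcm = 8569·171/gcd = 1465299/19 = 77121

77121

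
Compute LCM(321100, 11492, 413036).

3335265700

321100 = 2² · 5² · 13² · 19; 11492 = 2² · 13² · 17; 413036 = 2² · 13³ · 47
lcm takes max exponent of each prime: 2² · 5² · 13³ · 17 · 19 · 47 = 3335265700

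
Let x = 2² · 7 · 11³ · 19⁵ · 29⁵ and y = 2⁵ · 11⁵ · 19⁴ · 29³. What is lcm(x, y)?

max exponent per prime: 2⁵ · 7 · 11⁵ · 19⁵ · 29⁵ = 1832185485621081091424

1832185485621081091424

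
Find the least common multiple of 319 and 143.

319 = 11 · 29; 143 = 11 · 13
max exponents: 11 · 13 · 29 = 4147

4147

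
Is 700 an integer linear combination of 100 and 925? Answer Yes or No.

Yes

By Bézout, 100s + 925t = 700 has integer solutions iff gcd(100, 925) | 700.
Euclid: 925 = 9·100 + 25; 100 = 4·25 + 0. gcd = 25; 700 mod 25 = 0. Yes.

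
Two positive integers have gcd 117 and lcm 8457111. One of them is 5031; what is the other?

m·n = gcd·lcm = 117·8457111 = 989481987, so n = 989481987/5031 = 196677.

196677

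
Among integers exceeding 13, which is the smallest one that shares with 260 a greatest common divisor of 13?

39

260 = 13·20. Any m with gcd(m, 260) = 13 is a multiple of 13, say 13s, with s coprime to 20.
Need s > 13/13, so s ≥ 2. First s ≥ 2 with gcd(s, 20) = 1 is s = 3. Thus m = 13·3 = 39.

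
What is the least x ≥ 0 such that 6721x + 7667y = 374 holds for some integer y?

340

Euclid: 7667 = 1·6721 + 946; 6721 = 7·946 + 99; 946 = 9·99 + 55; 99 = 1·55 + 44; 55 = 1·44 + 11; 44 = 4·11 + 0 → gcd = 11; 374 = 11·34.
Back-substitution yields 6721·(-154) + 7667·(135) = 11, so one solution is x = -154·34 = -5236, y = 135·34 = 4590.
Solutions in x differ by 7667/11 = 697; the one in [0, 697) is -5236 mod 697 = 340.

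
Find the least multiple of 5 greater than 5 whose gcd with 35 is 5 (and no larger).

10

35 = 5·7. Any m with gcd(m, 35) = 5 is a multiple of 5, say 5s, with s coprime to 7.
Need s > 5/5, so s ≥ 2. First s ≥ 2 with gcd(s, 7) = 1 is s = 2. Thus m = 5·2 = 10.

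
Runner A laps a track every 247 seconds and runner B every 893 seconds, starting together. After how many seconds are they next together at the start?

247 = 13 · 19; 893 = 19 · 47
max exponents: 13 · 19 · 47 = 11609

11609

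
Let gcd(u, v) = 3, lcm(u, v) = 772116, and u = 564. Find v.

4107

u·v = gcd·lcm = 3·772116 = 2316348, so v = 2316348/564 = 4107.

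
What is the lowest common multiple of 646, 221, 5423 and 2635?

646 = 2 · 17 · 19; 221 = 13 · 17; 5423 = 11 · 17 · 29; 2635 = 5 · 17 · 31
lcm takes max exponent of each prime: 2 · 5 · 11 · 13 · 17 · 19 · 29 · 31 = 415239110

415239110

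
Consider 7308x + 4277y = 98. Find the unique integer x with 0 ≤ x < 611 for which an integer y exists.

Reduce mod 4277: 7308x ≡ 98 (mod 4277). With g = gcd(7308, 4277) = 7 dividing 98, divide through: 1044x ≡ 14 (mod 611).
Since gcd(1044, 611) = 1, x ≡ 14·(1044)⁻¹ ≡ 556 (mod 611). Smallest non-negative: 556.

556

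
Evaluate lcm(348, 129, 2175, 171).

348 = 2² · 3 · 29; 129 = 3 · 43; 2175 = 3 · 5² · 29; 171 = 3² · 19
lcm takes max exponent of each prime: 2² · 3² · 5² · 19 · 29 · 43 = 21323700

21323700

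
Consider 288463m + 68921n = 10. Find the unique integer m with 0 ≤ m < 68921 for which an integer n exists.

gcd(288463, 68921) = 1 (Euclid: 288463 = 4·68921 + 12779; 68921 = 5·12779 + 5026; 12779 = 2·5026 + 2727; 5026 = 1·2727 + 2299; 2727 = 1·2299 + 428; 2299 = 5·428 + 159; 428 = 2·159 + 110; 159 = 1·110 + 49; 110 = 2·49 + 12; 49 = 4·12 + 1; 12 = 12·1 + 0), and 1 | 10.
Extended Euclid: 288463·(-5636) + 68921·(23589) = 1. Scale by 10: m₀ = -56360.
General solution m = m₀ + 68921t; reducing mod 68921 gives m = 12561 (and n = -52573).

12561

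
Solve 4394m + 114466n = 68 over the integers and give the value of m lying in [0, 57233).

gcd(4394, 114466) = 2 (Euclid: 114466 = 26·4394 + 222; 4394 = 19·222 + 176; 222 = 1·176 + 46; 176 = 3·46 + 38; 46 = 1·38 + 8; 38 = 4·8 + 6; 8 = 1·6 + 2; 6 = 3·2 + 0), and 2 | 68.
Extended Euclid: 4394·(-14953) + 114466·(574) = 2. Scale by 34: m₀ = -508402.
General solution m = m₀ + 57233t; reducing mod 57233 gives m = 6695 (and n = -257).

6695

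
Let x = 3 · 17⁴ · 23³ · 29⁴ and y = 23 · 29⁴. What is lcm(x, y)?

2156216871452901

max exponent per prime: 3 · 17⁴ · 23³ · 29⁴ = 2156216871452901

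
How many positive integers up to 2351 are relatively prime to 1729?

Prime factors of 1729: 7, 13, 19. Count integers ≤ 2351 divisible by none of them.
By inclusion–exclusion: 2351 − ⌊2351/7⌋ − ⌊2351/13⌋ − ⌊2351/19⌋ + ⌊2351/91⌋ + ⌊2351/133⌋ + ⌊2351/247⌋ − ⌊2351/1729⌋ = 1763.

1763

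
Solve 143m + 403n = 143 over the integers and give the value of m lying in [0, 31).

1

Euclid: 403 = 2·143 + 117; 143 = 1·117 + 26; 117 = 4·26 + 13; 26 = 2·13 + 0 → gcd = 13; 143 = 13·11.
Back-substitution yields 143·(-14) + 403·(5) = 13, so one solution is m = -14·11 = -154, n = 5·11 = 55.
Solutions in m differ by 403/13 = 31; the one in [0, 31) is -154 mod 31 = 1.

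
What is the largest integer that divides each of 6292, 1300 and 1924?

52

gcd(6292, 1300): 6292 = 4·1300 + 1092; 1300 = 1·1092 + 208; 1092 = 5·208 + 52; 208 = 4·52 + 0 → 52
gcd(52, 1924): 1924 = 37·52 + 0 → 52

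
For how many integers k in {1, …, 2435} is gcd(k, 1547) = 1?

1814

1547 = 7·13·17. Inclusion–exclusion on these primes:
2435 − ⌊2435/7⌋ − ⌊2435/13⌋ − ⌊2435/17⌋ + ⌊2435/91⌋ + ⌊2435/119⌋ + ⌊2435/221⌋ − ⌊2435/1547⌋ = 1814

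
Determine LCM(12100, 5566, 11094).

lcm(12100, 5566) = 12100·5566/gcd = 67348600/242 = 278300
lcm(278300, 11094) = 278300·11094/gcd = 3087460200/2 = 1543730100

1543730100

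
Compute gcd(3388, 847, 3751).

121

gcd(3388, 847): 3388 = 4·847 + 0 → 847
gcd(847, 3751): 3751 = 4·847 + 363; 847 = 2·363 + 121; 363 = 3·121 + 0 → 121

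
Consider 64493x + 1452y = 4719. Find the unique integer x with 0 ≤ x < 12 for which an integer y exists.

3

Euclid: 64493 = 44·1452 + 605; 1452 = 2·605 + 242; 605 = 2·242 + 121; 242 = 2·121 + 0 → gcd = 121; 4719 = 121·39.
Back-substitution yields 64493·(5) + 1452·(-222) = 121, so one solution is x = 5·39 = 195, y = -222·39 = -8658.
Solutions in x differ by 1452/121 = 12; the one in [0, 12) is 195 mod 12 = 3.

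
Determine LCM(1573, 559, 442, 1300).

lcm(1573, 559) = 1573·559/gcd = 879307/13 = 67639
lcm(67639, 442) = 67639·442/gcd = 29896438/13 = 2299726
lcm(2299726, 1300) = 2299726·1300/gcd = 2989643800/26 = 114986300

114986300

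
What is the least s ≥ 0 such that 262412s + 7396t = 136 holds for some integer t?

379

Reduce mod 7396: 262412s ≡ 136 (mod 7396). With g = gcd(262412, 7396) = 4 dividing 136, divide through: 65603s ≡ 34 (mod 1849).
Since gcd(65603, 1849) = 1, s ≡ 34·(65603)⁻¹ ≡ 379 (mod 1849). Smallest non-negative: 379.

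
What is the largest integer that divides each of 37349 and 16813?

Euclid: 37349 = 2·16813 + 3723; 16813 = 4·3723 + 1921; 3723 = 1·1921 + 1802; 1921 = 1·1802 + 119; 1802 = 15·119 + 17; 119 = 7·17 + 0. Last nonzero remainder: 17.

17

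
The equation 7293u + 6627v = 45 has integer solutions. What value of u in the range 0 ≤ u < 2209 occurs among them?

1821

Reduce mod 6627: 7293u ≡ 45 (mod 6627). With g = gcd(7293, 6627) = 3 dividing 45, divide through: 2431u ≡ 15 (mod 2209).
Since gcd(2431, 2209) = 1, u ≡ 15·(2431)⁻¹ ≡ 1821 (mod 2209). Smallest non-negative: 1821.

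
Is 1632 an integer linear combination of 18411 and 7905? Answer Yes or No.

gcd(18411, 7905): 18411 = 2·7905 + 2601; 7905 = 3·2601 + 102; 2601 = 25·102 + 51; 102 = 2·51 + 0 → 51
51 divides 1632, so a solution exists.

Yes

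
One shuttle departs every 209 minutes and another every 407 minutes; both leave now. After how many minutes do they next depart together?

gcd first: 407 = 1·209 + 198; 209 = 1·198 + 11; 198 = 18·11 + 0 → gcd = 11
lcm = 209·407/gcd = 85063/11 = 7733

7733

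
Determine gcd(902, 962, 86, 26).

2

gcd(902, 962): 962 = 1·902 + 60; 902 = 15·60 + 2; 60 = 30·2 + 0 → 2
gcd(2, 86): 86 = 43·2 + 0 → 2
gcd(2, 26): 26 = 13·2 + 0 → 2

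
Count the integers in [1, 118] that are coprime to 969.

Prime factors of 969: 3, 17, 19. Count integers ≤ 118 divisible by none of them.
By inclusion–exclusion: 118 − ⌊118/3⌋ − ⌊118/17⌋ − ⌊118/19⌋ + ⌊118/51⌋ + ⌊118/57⌋ + ⌊118/323⌋ − ⌊118/969⌋ = 71.

71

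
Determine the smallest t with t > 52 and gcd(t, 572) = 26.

gcd(t, 572) = 26 forces 26 | t; write t = 26s. Then gcd(26s, 26·22) = 26·gcd(s, 22), so need gcd(s, 22) = 1.
26s > 52 gives s ≥ 3. The least s ≥ 3 coprime to 22 is 3, so t = 26·3 = 78.

78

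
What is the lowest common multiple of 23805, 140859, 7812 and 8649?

10025168855940

23805 = 3² · 5 · 23²; 140859 = 3⁴ · 37 · 47; 7812 = 2² · 3² · 7 · 31; 8649 = 3² · 31²
lcm takes max exponent of each prime: 2² · 3⁴ · 5 · 7 · 23² · 31² · 37 · 47 = 10025168855940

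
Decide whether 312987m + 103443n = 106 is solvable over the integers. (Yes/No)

gcd(312987, 103443): 312987 = 3·103443 + 2658; 103443 = 38·2658 + 2439; 2658 = 1·2439 + 219; 2439 = 11·219 + 30; 219 = 7·30 + 9; 30 = 3·9 + 3; 9 = 3·3 + 0 → 3
3 does not divide 106, so a solution does not exist.

No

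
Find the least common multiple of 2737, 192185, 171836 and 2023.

335939380

2737 = 7 · 17 · 23; 192185 = 5 · 7 · 17² · 19; 171836 = 2² · 7 · 17 · 19²; 2023 = 7 · 17²
lcm takes max exponent of each prime: 2² · 5 · 7 · 17² · 19² · 23 = 335939380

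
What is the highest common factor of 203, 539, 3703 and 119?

gcd(203, 539): 539 = 2·203 + 133; 203 = 1·133 + 70; 133 = 1·70 + 63; 70 = 1·63 + 7; 63 = 9·7 + 0 → 7
gcd(7, 3703): 3703 = 529·7 + 0 → 7
gcd(7, 119): 119 = 17·7 + 0 → 7

7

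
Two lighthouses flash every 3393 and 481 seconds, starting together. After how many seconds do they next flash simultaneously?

125541

3393 = 3² · 13 · 29; 481 = 13 · 37
max exponents: 3² · 13 · 29 · 37 = 125541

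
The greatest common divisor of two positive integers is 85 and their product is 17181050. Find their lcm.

gcd·lcm = product, so lcm = 17181050/85 = 202130.

202130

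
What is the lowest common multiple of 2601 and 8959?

80631

gcd first: 8959 = 3·2601 + 1156; 2601 = 2·1156 + 289; 1156 = 4·289 + 0 → gcd = 289
lcm = 2601·8959/gcd = 23302359/289 = 80631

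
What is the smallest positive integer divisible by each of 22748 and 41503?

7802564

22748 = 2² · 11² · 47; 41503 = 7³ · 11²
max exponents: 2² · 7³ · 11² · 47 = 7802564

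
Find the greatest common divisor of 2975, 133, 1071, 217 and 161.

7

gcd(2975, 133): 2975 = 22·133 + 49; 133 = 2·49 + 35; 49 = 1·35 + 14; 35 = 2·14 + 7; 14 = 2·7 + 0 → 7
gcd(7, 1071): 1071 = 153·7 + 0 → 7
gcd(7, 217): 217 = 31·7 + 0 → 7
gcd(7, 161): 161 = 23·7 + 0 → 7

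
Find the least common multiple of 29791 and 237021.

7061092611

gcd first: 237021 = 7·29791 + 28484; 29791 = 1·28484 + 1307; 28484 = 21·1307 + 1037; 1307 = 1·1037 + 270; 1037 = 3·270 + 227; 270 = 1·227 + 43; 227 = 5·43 + 12; 43 = 3·12 + 7; 12 = 1·7 + 5; 7 = 1·5 + 2; 5 = 2·2 + 1; 2 = 2·1 + 0 → gcd = 1
lcm = 29791·237021/gcd = 7061092611/1 = 7061092611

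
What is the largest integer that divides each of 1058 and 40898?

1058 = 2 · 23²
40898 = 2 · 11² · 13²
Common: 2 = 2

2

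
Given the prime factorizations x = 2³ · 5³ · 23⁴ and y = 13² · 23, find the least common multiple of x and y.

max exponent per prime: 2³ · 5³ · 13² · 23⁴ = 47293129000

47293129000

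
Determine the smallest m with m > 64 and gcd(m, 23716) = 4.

68

23716 = 4·5929. Any m with gcd(m, 23716) = 4 is a multiple of 4, say 4s, with s coprime to 5929.
Need s > 64/4, so s ≥ 17. First s ≥ 17 with gcd(s, 5929) = 1 is s = 17. Thus m = 4·17 = 68.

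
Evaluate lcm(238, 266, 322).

104006

238 = 2 · 7 · 17; 266 = 2 · 7 · 19; 322 = 2 · 7 · 23
lcm takes max exponent of each prime: 2 · 7 · 17 · 19 · 23 = 104006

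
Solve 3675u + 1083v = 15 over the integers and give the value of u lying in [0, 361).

28

gcd(3675, 1083) = 3 (Euclid: 3675 = 3·1083 + 426; 1083 = 2·426 + 231; 426 = 1·231 + 195; 231 = 1·195 + 36; 195 = 5·36 + 15; 36 = 2·15 + 6; 15 = 2·6 + 3; 6 = 2·3 + 0), and 3 | 15.
Extended Euclid: 3675·(150) + 1083·(-509) = 3. Scale by 5: u₀ = 750.
General solution u = u₀ + 361t; reducing mod 361 gives u = 28 (and v = -95).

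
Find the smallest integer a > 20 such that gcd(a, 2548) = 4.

24

Multiples of 4 above 20: 4·6, 4·7, … . Need the cofactor coprime to 2548/4 = 637.
Checking s = 6, 7, … the first with gcd(s, 637) = 1 is s = 6, giving 24.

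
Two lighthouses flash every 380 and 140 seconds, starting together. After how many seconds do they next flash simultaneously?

2660

380 = 2² · 5 · 19; 140 = 2² · 5 · 7
max exponents: 2² · 5 · 7 · 19 = 2660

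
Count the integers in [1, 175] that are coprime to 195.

195 = 3·5·13. Inclusion–exclusion on these primes:
175 − ⌊175/3⌋ − ⌊175/5⌋ − ⌊175/13⌋ + ⌊175/15⌋ + ⌊175/39⌋ + ⌊175/65⌋ − ⌊175/195⌋ = 86

86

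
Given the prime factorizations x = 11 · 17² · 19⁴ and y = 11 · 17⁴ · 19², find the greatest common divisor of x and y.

1147619

min exponent per shared prime: 11 · 17² · 19² = 1147619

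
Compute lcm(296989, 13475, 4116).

623676900

296989 = 7² · 11 · 19 · 29; 13475 = 5² · 7² · 11; 4116 = 2² · 3 · 7³
lcm takes max exponent of each prime: 2² · 3 · 5² · 7³ · 11 · 19 · 29 = 623676900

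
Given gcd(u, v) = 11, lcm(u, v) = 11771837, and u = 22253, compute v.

5819

Using uv = gcd(u,v)·lcm(u,v) = 11·11771837 = 129490207, we get v = 129490207/22253 = 5819.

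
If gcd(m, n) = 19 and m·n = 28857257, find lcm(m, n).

1518803

gcd·lcm = product, so lcm = 28857257/19 = 1518803.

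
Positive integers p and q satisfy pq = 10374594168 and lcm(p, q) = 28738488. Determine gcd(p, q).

361

gcd·lcm = product, so gcd = 10374594168/28738488 = 361.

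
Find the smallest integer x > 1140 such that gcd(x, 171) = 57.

1254

171 = 57·3. Any x with gcd(x, 171) = 57 is a multiple of 57, say 57s, with s coprime to 3.
Need s > 1140/57, so s ≥ 21. First s ≥ 21 with gcd(s, 3) = 1 is s = 22. Thus x = 57·22 = 1254.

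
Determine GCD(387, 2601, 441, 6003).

gcd(387, 2601): 2601 = 6·387 + 279; 387 = 1·279 + 108; 279 = 2·108 + 63; 108 = 1·63 + 45; 63 = 1·45 + 18; 45 = 2·18 + 9; 18 = 2·9 + 0 → 9
gcd(9, 441): 441 = 49·9 + 0 → 9
gcd(9, 6003): 6003 = 667·9 + 0 → 9

9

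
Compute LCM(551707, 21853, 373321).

lcm(551707, 21853) = 551707·21853/gcd = 12056453071/13 = 927419467
lcm(927419467, 373321) = 927419467·373321/gcd = 346225162839907/13 = 26632704833839

26632704833839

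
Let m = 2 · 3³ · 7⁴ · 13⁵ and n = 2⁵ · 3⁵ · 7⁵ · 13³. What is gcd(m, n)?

min exponent per shared prime: 2 · 3³ · 7⁴ · 13³ = 284849838

284849838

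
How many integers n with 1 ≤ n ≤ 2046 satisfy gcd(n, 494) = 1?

Prime factors of 494: 2, 13, 19. Count integers ≤ 2046 divisible by none of them.
By inclusion–exclusion: 2046 − ⌊2046/2⌋ − ⌊2046/13⌋ − ⌊2046/19⌋ + ⌊2046/26⌋ + ⌊2046/38⌋ + ⌊2046/247⌋ − ⌊2046/494⌋ = 894.

894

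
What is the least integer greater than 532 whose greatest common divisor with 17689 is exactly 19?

551

Multiples of 19 above 532: 19·29, 19·30, … . Need the cofactor coprime to 17689/19 = 931.
Checking s = 29, 30, … the first with gcd(s, 931) = 1 is s = 29, giving 551.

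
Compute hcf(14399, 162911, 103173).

gcd(14399, 162911): 162911 = 11·14399 + 4522; 14399 = 3·4522 + 833; 4522 = 5·833 + 357; 833 = 2·357 + 119; 357 = 3·119 + 0 → 119
gcd(119, 103173): 103173 = 867·119 + 0 → 119

119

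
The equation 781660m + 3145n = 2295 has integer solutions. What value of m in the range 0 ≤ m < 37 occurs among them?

18

gcd(781660, 3145) = 85 (Euclid: 781660 = 248·3145 + 1700; 3145 = 1·1700 + 1445; 1700 = 1·1445 + 255; 1445 = 5·255 + 170; 255 = 1·170 + 85; 170 = 2·85 + 0), and 85 | 2295.
Extended Euclid: 781660·(13) + 3145·(-3231) = 85. Scale by 27: m₀ = 351.
General solution m = m₀ + 37t; reducing mod 37 gives m = 18 (and n = -4473).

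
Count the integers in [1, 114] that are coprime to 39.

Prime factors of 39: 3, 13. Count integers ≤ 114 divisible by none of them.
By inclusion–exclusion: 114 − ⌊114/3⌋ − ⌊114/13⌋ + ⌊114/39⌋ = 70.

70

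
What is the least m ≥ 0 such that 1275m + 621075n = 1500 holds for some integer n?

3411

gcd(1275, 621075) = 75 (Euclid: 621075 = 487·1275 + 150; 1275 = 8·150 + 75; 150 = 2·75 + 0), and 75 | 1500.
Extended Euclid: 1275·(3897) + 621075·(-8) = 75. Scale by 20: m₀ = 77940.
General solution m = m₀ + 8281t; reducing mod 8281 gives m = 3411 (and n = -7).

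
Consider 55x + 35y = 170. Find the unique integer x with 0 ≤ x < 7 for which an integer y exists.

Reduce mod 35: 55x ≡ 170 (mod 35). With g = gcd(55, 35) = 5 dividing 170, divide through: 11x ≡ 34 (mod 7).
Since gcd(11, 7) = 1, x ≡ 34·(11)⁻¹ ≡ 5 (mod 7). Smallest non-negative: 5.

5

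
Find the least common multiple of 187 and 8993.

gcd first: 8993 = 48·187 + 17; 187 = 11·17 + 0 → gcd = 17
lcm = 187·8993/gcd = 1681691/17 = 98923

98923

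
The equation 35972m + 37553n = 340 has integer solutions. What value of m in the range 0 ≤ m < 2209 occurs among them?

Reduce mod 37553: 35972m ≡ 340 (mod 37553). With g = gcd(35972, 37553) = 17 dividing 340, divide through: 2116m ≡ 20 (mod 2209).
Since gcd(2116, 2209) = 1, m ≡ 20·(2116)⁻¹ ≡ 1900 (mod 2209). Smallest non-negative: 1900.

1900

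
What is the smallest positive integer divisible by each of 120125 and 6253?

751141625

gcd first: 120125 = 19·6253 + 1318; 6253 = 4·1318 + 981; 1318 = 1·981 + 337; 981 = 2·337 + 307; 337 = 1·307 + 30; 307 = 10·30 + 7; 30 = 4·7 + 2; 7 = 3·2 + 1; 2 = 2·1 + 0 → gcd = 1
lcm = 120125·6253/gcd = 751141625/1 = 751141625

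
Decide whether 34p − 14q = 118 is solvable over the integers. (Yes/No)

gcd(34, 14): 34 = 2·14 + 6; 14 = 2·6 + 2; 6 = 3·2 + 0 → 2
2 divides 118, so a solution exists.

Yes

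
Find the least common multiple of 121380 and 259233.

36292620

121380 = 2² · 3 · 5 · 7 · 17²; 259233 = 3 · 13 · 17² · 23
max exponents: 2² · 3 · 5 · 7 · 13 · 17² · 23 = 36292620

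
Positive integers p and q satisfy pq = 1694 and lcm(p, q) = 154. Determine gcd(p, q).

11

From gcd × lcm = pq: gcd = 1694 / 154 = 11.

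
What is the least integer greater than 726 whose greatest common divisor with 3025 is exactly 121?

847

gcd(m, 3025) = 121 forces 121 | m; write m = 121s. Then gcd(121s, 121·25) = 121·gcd(s, 25), so need gcd(s, 25) = 1.
121s > 726 gives s ≥ 7. The least s ≥ 7 coprime to 25 is 7, so m = 121·7 = 847.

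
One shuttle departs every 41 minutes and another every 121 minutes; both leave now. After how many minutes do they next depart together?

41 = 41; 121 = 11²
max exponents: 11² · 41 = 4961

4961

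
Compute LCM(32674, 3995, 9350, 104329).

2591725368650

32674 = 2 · 17 · 31²; 3995 = 5 · 17 · 47; 9350 = 2 · 5² · 11 · 17; 104329 = 17² · 19²
lcm takes max exponent of each prime: 2 · 5² · 11 · 17² · 19² · 31² · 47 = 2591725368650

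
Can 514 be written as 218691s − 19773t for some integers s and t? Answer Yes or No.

gcd(218691, 19773): 218691 = 11·19773 + 1188; 19773 = 16·1188 + 765; 1188 = 1·765 + 423; 765 = 1·423 + 342; 423 = 1·342 + 81; 342 = 4·81 + 18; 81 = 4·18 + 9; 18 = 2·9 + 0 → 9
9 does not divide 514, so a solution does not exist.

No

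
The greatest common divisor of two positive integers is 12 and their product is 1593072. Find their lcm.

Since gcd(p,q)·lcm(p,q) = pq, lcm = 1593072/12 = 132756.

132756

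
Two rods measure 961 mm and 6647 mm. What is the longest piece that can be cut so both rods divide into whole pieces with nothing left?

1

961 = 31²
6647 = 17² · 23
Common: 1 = 1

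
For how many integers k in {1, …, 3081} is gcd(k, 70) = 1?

1057

Prime factors of 70: 2, 5, 7. Count integers ≤ 3081 divisible by none of them.
By inclusion–exclusion: 3081 − ⌊3081/2⌋ − ⌊3081/5⌋ − ⌊3081/7⌋ + ⌊3081/10⌋ + ⌊3081/14⌋ + ⌊3081/35⌋ − ⌊3081/70⌋ = 1057.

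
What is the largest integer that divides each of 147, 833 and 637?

147 = 3 · 7²; 833 = 7² · 17; 637 = 7² · 13
gcd takes min exponent of each prime: 7² = 49

49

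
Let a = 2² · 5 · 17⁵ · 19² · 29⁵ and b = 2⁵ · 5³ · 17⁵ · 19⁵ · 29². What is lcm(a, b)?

288444719270103806428000

max exponent per prime: 2⁵ · 5³ · 17⁵ · 19⁵ · 29⁵ = 288444719270103806428000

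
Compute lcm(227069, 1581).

227069 = 17 · 19² · 37; 1581 = 3 · 17 · 31
max exponents: 3 · 17 · 19² · 31 · 37 = 21117417

21117417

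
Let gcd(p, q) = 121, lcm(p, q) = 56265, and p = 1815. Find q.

3751

Using pq = gcd(p,q)·lcm(p,q) = 121·56265 = 6808065, we get q = 6808065/1815 = 3751.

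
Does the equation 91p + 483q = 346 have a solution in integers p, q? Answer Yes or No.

gcd(91, 483): 483 = 5·91 + 28; 91 = 3·28 + 7; 28 = 4·7 + 0 → 7
7 does not divide 346, so a solution does not exist.

No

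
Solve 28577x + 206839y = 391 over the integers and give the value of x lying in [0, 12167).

5566

Euclid: 206839 = 7·28577 + 6800; 28577 = 4·6800 + 1377; 6800 = 4·1377 + 1292; 1377 = 1·1292 + 85; 1292 = 15·85 + 17; 85 = 5·17 + 0 → gcd = 17; 391 = 17·23.
Back-substitution yields 28577·(-2403) + 206839·(332) = 17, so one solution is x = -2403·23 = -55269, y = 332·23 = 7636.
Solutions in x differ by 206839/17 = 12167; the one in [0, 12167) is -55269 mod 12167 = 5566.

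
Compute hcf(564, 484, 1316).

gcd(564, 484): 564 = 1·484 + 80; 484 = 6·80 + 4; 80 = 20·4 + 0 → 4
gcd(4, 1316): 1316 = 329·4 + 0 → 4

4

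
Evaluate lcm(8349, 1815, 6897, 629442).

1375330770

8349 = 3 · 11² · 23; 1815 = 3 · 5 · 11²; 6897 = 3 · 11² · 19; 629442 = 2 · 3² · 11² · 17²
lcm takes max exponent of each prime: 2 · 3² · 5 · 11² · 17² · 19 · 23 = 1375330770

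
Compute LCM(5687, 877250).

41230750

5687 = 11² · 47; 877250 = 2 · 5³ · 11² · 29
max exponents: 2 · 5³ · 11² · 29 · 47 = 41230750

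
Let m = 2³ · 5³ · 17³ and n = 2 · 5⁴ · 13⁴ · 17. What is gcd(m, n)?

min exponent per shared prime: 2 · 5³ · 17 = 4250

4250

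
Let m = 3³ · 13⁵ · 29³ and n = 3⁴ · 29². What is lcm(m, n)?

733492663137

max exponent per prime: 3⁴ · 13⁵ · 29³ = 733492663137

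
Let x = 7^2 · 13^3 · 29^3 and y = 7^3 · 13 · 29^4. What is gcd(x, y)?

15535793

min exponent per shared prime: 7^2 · 13 · 29^3 = 15535793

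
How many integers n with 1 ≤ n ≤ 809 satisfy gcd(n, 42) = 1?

42 = 2·3·7. Inclusion–exclusion on these primes:
809 − ⌊809/2⌋ − ⌊809/3⌋ − ⌊809/7⌋ + ⌊809/6⌋ + ⌊809/14⌋ + ⌊809/21⌋ − ⌊809/42⌋ = 231

231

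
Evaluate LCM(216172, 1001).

19671652

216172 = 2² · 11 · 17³; 1001 = 7 · 11 · 13
max exponents: 2² · 7 · 11 · 13 · 17³ = 19671652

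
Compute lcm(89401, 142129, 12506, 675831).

22249563554166

89401 = 13² · 23²; 142129 = 13² · 29²; 12506 = 2 · 13² · 37; 675831 = 3 · 13² · 31 · 43
lcm takes max exponent of each prime: 2 · 3 · 13² · 23² · 29² · 31 · 37 · 43 = 22249563554166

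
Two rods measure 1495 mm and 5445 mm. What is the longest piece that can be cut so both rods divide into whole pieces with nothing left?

Euclid: 5445 = 3·1495 + 960; 1495 = 1·960 + 535; 960 = 1·535 + 425; 535 = 1·425 + 110; 425 = 3·110 + 95; 110 = 1·95 + 15; 95 = 6·15 + 5; 15 = 3·5 + 0. Last nonzero remainder: 5.

5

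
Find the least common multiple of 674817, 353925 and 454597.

14626658475

lcm(674817, 353925) = 674817·353925/gcd = 238834606725/4719 = 50611275
lcm(50611275, 454597) = 50611275·454597/gcd = 23007733781175/1573 = 14626658475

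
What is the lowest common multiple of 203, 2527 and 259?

203 = 7 · 29; 2527 = 7 · 19²; 259 = 7 · 37
lcm takes max exponent of each prime: 7 · 19² · 29 · 37 = 2711471

2711471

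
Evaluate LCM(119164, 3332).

99263612

119164 = 2² · 31³; 3332 = 2² · 7² · 17
max exponents: 2² · 7² · 17 · 31³ = 99263612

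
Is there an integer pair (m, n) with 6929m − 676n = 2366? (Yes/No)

Yes

By Bézout, 6929m − 676n = 2366 has integer solutions iff gcd(6929, 676) | 2366.
Euclid: 6929 = 10·676 + 169; 676 = 4·169 + 0. gcd = 169; 2366 mod 169 = 0. Yes.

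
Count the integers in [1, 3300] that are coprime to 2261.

2522

2261 = 7·17·19. Inclusion–exclusion on these primes:
3300 − ⌊3300/7⌋ − ⌊3300/17⌋ − ⌊3300/19⌋ + ⌊3300/119⌋ + ⌊3300/133⌋ + ⌊3300/323⌋ − ⌊3300/2261⌋ = 2522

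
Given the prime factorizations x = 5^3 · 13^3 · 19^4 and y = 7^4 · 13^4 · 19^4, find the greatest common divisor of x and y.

286315237

min exponent per shared prime: 13^3 · 19^4 = 286315237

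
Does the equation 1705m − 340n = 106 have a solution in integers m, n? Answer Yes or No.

gcd(1705, 340): 1705 = 5·340 + 5; 340 = 68·5 + 0 → 5
5 does not divide 106, so a solution does not exist.

No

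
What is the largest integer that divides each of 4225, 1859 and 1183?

169

4225 = 5² · 13²; 1859 = 11 · 13²; 1183 = 7 · 13²
gcd takes min exponent of each prime: 13² = 169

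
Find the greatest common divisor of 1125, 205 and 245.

5

gcd(1125, 205): 1125 = 5·205 + 100; 205 = 2·100 + 5; 100 = 20·5 + 0 → 5
gcd(5, 245): 245 = 49·5 + 0 → 5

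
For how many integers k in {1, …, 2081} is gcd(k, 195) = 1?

Prime factors of 195: 3, 5, 13. Count integers ≤ 2081 divisible by none of them.
By inclusion–exclusion: 2081 − ⌊2081/3⌋ − ⌊2081/5⌋ − ⌊2081/13⌋ + ⌊2081/15⌋ + ⌊2081/39⌋ + ⌊2081/65⌋ − ⌊2081/195⌋ = 1025.

1025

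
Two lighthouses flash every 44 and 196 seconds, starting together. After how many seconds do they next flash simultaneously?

2156

44 = 2² · 11; 196 = 2² · 7²
max exponents: 2² · 7² · 11 = 2156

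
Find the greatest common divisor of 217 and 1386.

217 = 7 · 31
1386 = 2 · 3² · 7 · 11
Common: 7 = 7

7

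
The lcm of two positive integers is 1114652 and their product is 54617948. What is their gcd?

49

gcd·lcm = product, so gcd = 54617948/1114652 = 49.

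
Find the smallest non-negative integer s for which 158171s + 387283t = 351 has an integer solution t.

Reduce mod 387283: 158171s ≡ 351 (mod 387283). With g = gcd(158171, 387283) = 13 dividing 351, divide through: 12167s ≡ 27 (mod 29791).
Since gcd(12167, 29791) = 1, s ≡ 27·(12167)⁻¹ ≡ 20685 (mod 29791). Smallest non-negative: 20685.

20685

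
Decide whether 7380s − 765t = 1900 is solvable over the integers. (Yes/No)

No

By Bézout, 7380s − 765t = 1900 has integer solutions iff gcd(7380, 765) | 1900.
Euclid: 7380 = 9·765 + 495; 765 = 1·495 + 270; 495 = 1·270 + 225; 270 = 1·225 + 45; 225 = 5·45 + 0. gcd = 45; 1900 mod 45 = 10. No.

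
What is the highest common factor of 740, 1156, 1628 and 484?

4

740 = 2² · 5 · 37; 1156 = 2² · 17²; 1628 = 2² · 11 · 37; 484 = 2² · 11²
gcd takes min exponent of each prime: 2² = 4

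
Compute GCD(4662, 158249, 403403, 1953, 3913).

4662 = 2 · 3² · 7 · 37; 158249 = 7 · 13 · 37 · 47; 403403 = 7 · 11 · 13² · 31; 1953 = 3² · 7 · 31; 3913 = 7 · 13 · 43
gcd takes min exponent of each prime: 7 = 7

7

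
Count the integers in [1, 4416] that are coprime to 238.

1782

238 = 2·7·17. Inclusion–exclusion on these primes:
4416 − ⌊4416/2⌋ − ⌊4416/7⌋ − ⌊4416/17⌋ + ⌊4416/14⌋ + ⌊4416/34⌋ + ⌊4416/119⌋ − ⌊4416/238⌋ = 1782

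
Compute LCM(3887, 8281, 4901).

5523427

3887 = 13² · 23; 8281 = 7² · 13²; 4901 = 13² · 29
lcm takes max exponent of each prime: 7² · 13² · 23 · 29 = 5523427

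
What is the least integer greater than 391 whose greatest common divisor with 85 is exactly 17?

85 = 17·5. Any t with gcd(t, 85) = 17 is a multiple of 17, say 17s, with s coprime to 5.
Need s > 391/17, so s ≥ 24. First s ≥ 24 with gcd(s, 5) = 1 is s = 24. Thus t = 17·24 = 408.

408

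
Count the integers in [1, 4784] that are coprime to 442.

Prime factors of 442: 2, 13, 17. Count integers ≤ 4784 divisible by none of them.
By inclusion–exclusion: 4784 − ⌊4784/2⌋ − ⌊4784/13⌋ − ⌊4784/17⌋ + ⌊4784/26⌋ + ⌊4784/34⌋ + ⌊4784/221⌋ − ⌊4784/442⌋ = 2078.

2078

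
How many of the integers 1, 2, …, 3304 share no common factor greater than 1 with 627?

627 = 3·11·19. Inclusion–exclusion on these primes:
3304 − ⌊3304/3⌋ − ⌊3304/11⌋ − ⌊3304/19⌋ + ⌊3304/33⌋ + ⌊3304/57⌋ + ⌊3304/209⌋ − ⌊3304/627⌋ = 1897

1897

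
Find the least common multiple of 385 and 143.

gcd first: 385 = 2·143 + 99; 143 = 1·99 + 44; 99 = 2·44 + 11; 44 = 4·11 + 0 → gcd = 11
lcm = 385·143/gcd = 55055/11 = 5005

5005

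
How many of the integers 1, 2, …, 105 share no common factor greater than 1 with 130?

130 = 2·5·13. Inclusion–exclusion on these primes:
105 − ⌊105/2⌋ − ⌊105/5⌋ − ⌊105/13⌋ + ⌊105/10⌋ + ⌊105/26⌋ + ⌊105/65⌋ − ⌊105/130⌋ = 39

39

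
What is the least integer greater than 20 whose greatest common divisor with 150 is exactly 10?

40

gcd(t, 150) = 10 forces 10 | t; write t = 10s. Then gcd(10s, 10·15) = 10·gcd(s, 15), so need gcd(s, 15) = 1.
10s > 20 gives s ≥ 3. The least s ≥ 3 coprime to 15 is 4, so t = 10·4 = 40.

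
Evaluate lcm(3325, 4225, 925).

3325 = 5² · 7 · 19; 4225 = 5² · 13²; 925 = 5² · 37
lcm takes max exponent of each prime: 5² · 7 · 13² · 19 · 37 = 20791225

20791225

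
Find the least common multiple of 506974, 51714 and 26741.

506974 = 2 · 13 · 17 · 31 · 37; 51714 = 2 · 3² · 13² · 17; 26741 = 11² · 13 · 17
lcm takes max exponent of each prime: 2 · 3² · 11² · 13² · 17 · 31 · 37 = 7177230918

7177230918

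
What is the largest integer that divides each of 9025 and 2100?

Euclid: 9025 = 4·2100 + 625; 2100 = 3·625 + 225; 625 = 2·225 + 175; 225 = 1·175 + 50; 175 = 3·50 + 25; 50 = 2·25 + 0. Last nonzero remainder: 25.

25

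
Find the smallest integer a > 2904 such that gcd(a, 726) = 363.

726 = 363·2. Any a with gcd(a, 726) = 363 is a multiple of 363, say 363s, with s coprime to 2.
Need s > 2904/363, so s ≥ 9. First s ≥ 9 with gcd(s, 2) = 1 is s = 9. Thus a = 363·9 = 3267.

3267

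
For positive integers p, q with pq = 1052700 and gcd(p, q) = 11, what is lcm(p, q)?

95700

Since gcd(p,q)·lcm(p,q) = pq, lcm = 1052700/11 = 95700.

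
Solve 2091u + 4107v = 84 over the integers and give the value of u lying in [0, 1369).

Reduce mod 4107: 2091u ≡ 84 (mod 4107). With g = gcd(2091, 4107) = 3 dividing 84, divide through: 697u ≡ 28 (mod 1369).
Since gcd(697, 1369) = 1, u ≡ 28·(697)⁻¹ ≡ 57 (mod 1369). Smallest non-negative: 57.

57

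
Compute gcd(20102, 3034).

2

Euclid: 20102 = 6·3034 + 1898; 3034 = 1·1898 + 1136; 1898 = 1·1136 + 762; 1136 = 1·762 + 374; 762 = 2·374 + 14; 374 = 26·14 + 10; 14 = 1·10 + 4; 10 = 2·4 + 2; 4 = 2·2 + 0. Last nonzero remainder: 2.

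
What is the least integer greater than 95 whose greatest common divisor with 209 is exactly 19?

209 = 19·11. Any a with gcd(a, 209) = 19 is a multiple of 19, say 19s, with s coprime to 11.
Need s > 95/19, so s ≥ 6. First s ≥ 6 with gcd(s, 11) = 1 is s = 6. Thus a = 19·6 = 114.

114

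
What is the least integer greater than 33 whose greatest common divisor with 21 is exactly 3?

21 = 3·7. Any x with gcd(x, 21) = 3 is a multiple of 3, say 3s, with s coprime to 7.
Need s > 33/3, so s ≥ 12. First s ≥ 12 with gcd(s, 7) = 1 is s = 12. Thus x = 3·12 = 36.

36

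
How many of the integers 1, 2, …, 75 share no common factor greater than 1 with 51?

47

Prime factors of 51: 3, 17. Count integers ≤ 75 divisible by none of them.
By inclusion–exclusion: 75 − ⌊75/3⌋ − ⌊75/17⌋ + ⌊75/51⌋ = 47.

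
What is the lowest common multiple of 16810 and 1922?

16154410

16810 = 2 · 5 · 41²; 1922 = 2 · 31²
max exponents: 2 · 5 · 31² · 41² = 16154410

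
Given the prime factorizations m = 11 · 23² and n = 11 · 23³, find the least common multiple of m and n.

133837

max exponent per prime: 11 · 23³ = 133837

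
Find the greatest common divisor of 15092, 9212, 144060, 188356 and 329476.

gcd(15092, 9212): 15092 = 1·9212 + 5880; 9212 = 1·5880 + 3332; 5880 = 1·3332 + 2548; 3332 = 1·2548 + 784; 2548 = 3·784 + 196; 784 = 4·196 + 0 → 196
gcd(196, 144060): 144060 = 735·196 + 0 → 196
gcd(196, 188356): 188356 = 961·196 + 0 → 196
gcd(196, 329476): 329476 = 1681·196 + 0 → 196

196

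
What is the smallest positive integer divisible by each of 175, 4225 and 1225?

175 = 5² · 7; 4225 = 5² · 13²; 1225 = 5² · 7²
lcm takes max exponent of each prime: 5² · 7² · 13² = 207025

207025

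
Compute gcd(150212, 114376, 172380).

150212 = 2² · 17 · 47²; 114376 = 2³ · 17 · 29²; 172380 = 2² · 3 · 5 · 13² · 17
gcd takes min exponent of each prime: 2² · 17 = 68

68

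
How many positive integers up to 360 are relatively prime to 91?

Prime factors of 91: 7, 13. Count integers ≤ 360 divisible by none of them.
By inclusion–exclusion: 360 − ⌊360/7⌋ − ⌊360/13⌋ + ⌊360/91⌋ = 285.

285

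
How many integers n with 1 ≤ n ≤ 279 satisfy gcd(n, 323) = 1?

323 = 17·19. Inclusion–exclusion on these primes:
279 − ⌊279/17⌋ − ⌊279/19⌋ + ⌊279/323⌋ = 249

249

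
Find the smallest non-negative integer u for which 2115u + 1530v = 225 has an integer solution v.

3

gcd(2115, 1530) = 45 (Euclid: 2115 = 1·1530 + 585; 1530 = 2·585 + 360; 585 = 1·360 + 225; 360 = 1·225 + 135; 225 = 1·135 + 90; 135 = 1·90 + 45; 90 = 2·45 + 0), and 45 | 225.
Extended Euclid: 2115·(-13) + 1530·(18) = 45. Scale by 5: u₀ = -65.
General solution u = u₀ + 34t; reducing mod 34 gives u = 3 (and v = -4).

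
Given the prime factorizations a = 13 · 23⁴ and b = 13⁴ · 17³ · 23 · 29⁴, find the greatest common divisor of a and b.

min exponent per shared prime: 13 · 23 = 299

299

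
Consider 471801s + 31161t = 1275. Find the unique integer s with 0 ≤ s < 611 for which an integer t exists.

gcd(471801, 31161) = 51 (Euclid: 471801 = 15·31161 + 4386; 31161 = 7·4386 + 459; 4386 = 9·459 + 255; 459 = 1·255 + 204; 255 = 1·204 + 51; 204 = 4·51 + 0), and 51 | 1275.
Extended Euclid: 471801·(135) + 31161·(-2044) = 51. Scale by 25: s₀ = 3375.
General solution s = s₀ + 611k; reducing mod 611 gives s = 320 (and t = -4845).

320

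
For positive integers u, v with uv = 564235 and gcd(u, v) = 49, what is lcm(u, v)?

For any two positive integers, gcd × lcm equals their product. Hence lcm = 564235 / 49 = 11515.

11515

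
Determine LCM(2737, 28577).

gcd first: 28577 = 10·2737 + 1207; 2737 = 2·1207 + 323; 1207 = 3·323 + 238; 323 = 1·238 + 85; 238 = 2·85 + 68; 85 = 1·68 + 17; 68 = 4·17 + 0 → gcd = 17
lcm = 2737·28577/gcd = 78215249/17 = 4600897

4600897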